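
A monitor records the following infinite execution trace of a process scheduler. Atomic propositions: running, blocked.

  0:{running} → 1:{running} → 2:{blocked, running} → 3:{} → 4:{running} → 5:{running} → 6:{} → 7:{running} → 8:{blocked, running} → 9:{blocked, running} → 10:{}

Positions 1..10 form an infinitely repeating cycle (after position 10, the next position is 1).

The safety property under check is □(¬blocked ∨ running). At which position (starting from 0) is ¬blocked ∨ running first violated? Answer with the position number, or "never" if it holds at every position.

never

¬blocked ∨ running holds at every position 0..10, and those are all the positions the trace ever visits, so the invariant □(¬blocked ∨ running) is never violated.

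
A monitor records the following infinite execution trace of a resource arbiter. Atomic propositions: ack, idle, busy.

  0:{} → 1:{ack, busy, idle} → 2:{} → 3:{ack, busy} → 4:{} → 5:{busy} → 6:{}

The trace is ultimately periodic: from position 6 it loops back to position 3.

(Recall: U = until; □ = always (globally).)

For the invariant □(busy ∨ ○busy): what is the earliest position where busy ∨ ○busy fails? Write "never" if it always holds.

busy ∨ ○busy holds at every position 0..6, and those are all the positions the trace ever visits, so the invariant □(busy ∨ ○busy) is never violated.

never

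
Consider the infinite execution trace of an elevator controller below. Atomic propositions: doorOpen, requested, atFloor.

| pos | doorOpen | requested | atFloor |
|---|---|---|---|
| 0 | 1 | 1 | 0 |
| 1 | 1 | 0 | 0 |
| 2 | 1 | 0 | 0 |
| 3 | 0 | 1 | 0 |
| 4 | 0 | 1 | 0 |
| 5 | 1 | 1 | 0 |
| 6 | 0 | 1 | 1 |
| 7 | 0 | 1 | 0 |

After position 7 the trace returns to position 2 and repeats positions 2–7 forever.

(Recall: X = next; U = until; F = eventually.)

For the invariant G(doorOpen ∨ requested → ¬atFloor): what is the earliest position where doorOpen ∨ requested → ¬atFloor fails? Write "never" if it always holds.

6

Check doorOpen ∨ requested → ¬atFloor at each position in order: 0 ✓, 1 ✓, 2 ✓, 3 ✓, 4 ✓, 5 ✓.
At position 6 the labels are {atFloor, requested}, so doorOpen ∨ requested → ¬atFloor is false there. This is the first violation.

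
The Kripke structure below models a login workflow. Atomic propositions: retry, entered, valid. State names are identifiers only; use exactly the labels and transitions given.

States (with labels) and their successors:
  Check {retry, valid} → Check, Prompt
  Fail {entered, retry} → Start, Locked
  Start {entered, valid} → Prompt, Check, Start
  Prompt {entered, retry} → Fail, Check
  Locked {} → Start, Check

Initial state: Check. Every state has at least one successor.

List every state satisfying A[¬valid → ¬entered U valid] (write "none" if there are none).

{Check, Start, Locked}

States satisfying ¬valid → ¬entered: {Check, Start, Locked}.
States satisfying valid: {Check, Start}.
States satisfying A[¬valid → ¬entered U valid]: {Check, Start, Locked}.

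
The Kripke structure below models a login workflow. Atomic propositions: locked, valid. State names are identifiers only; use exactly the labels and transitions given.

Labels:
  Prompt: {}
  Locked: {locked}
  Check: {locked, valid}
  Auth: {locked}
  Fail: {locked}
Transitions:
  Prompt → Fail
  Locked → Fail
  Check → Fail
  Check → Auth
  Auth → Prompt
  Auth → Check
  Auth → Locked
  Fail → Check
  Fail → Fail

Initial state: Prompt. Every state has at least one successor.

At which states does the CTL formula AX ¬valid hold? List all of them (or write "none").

States satisfying ¬valid: {Prompt, Locked, Auth, Fail}.
States satisfying AX ¬valid: {Prompt, Locked, Check}.

{Prompt, Locked, Check}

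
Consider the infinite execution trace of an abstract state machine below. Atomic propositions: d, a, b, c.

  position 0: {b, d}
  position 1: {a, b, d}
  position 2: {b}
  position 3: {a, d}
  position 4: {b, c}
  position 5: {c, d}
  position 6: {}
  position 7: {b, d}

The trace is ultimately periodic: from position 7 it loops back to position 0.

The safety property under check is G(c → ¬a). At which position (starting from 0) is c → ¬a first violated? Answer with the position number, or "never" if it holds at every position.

never

c → ¬a holds at every position 0..7, and those are all the positions the trace ever visits, so the invariant G(c → ¬a) is never violated.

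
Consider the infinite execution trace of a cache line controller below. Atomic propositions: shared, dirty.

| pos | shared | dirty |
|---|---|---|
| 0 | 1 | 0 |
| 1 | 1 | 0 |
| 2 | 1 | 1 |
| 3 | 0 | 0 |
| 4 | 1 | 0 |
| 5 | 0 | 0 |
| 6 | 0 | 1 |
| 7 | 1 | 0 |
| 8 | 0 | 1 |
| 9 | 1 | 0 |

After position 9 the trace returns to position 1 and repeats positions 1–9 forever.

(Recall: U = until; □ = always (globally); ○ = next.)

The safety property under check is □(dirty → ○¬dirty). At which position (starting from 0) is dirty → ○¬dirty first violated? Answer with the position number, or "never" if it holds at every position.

dirty → ○¬dirty holds at every position 0..9, and those are all the positions the trace ever visits, so the invariant □(dirty → ○¬dirty) is never violated.

never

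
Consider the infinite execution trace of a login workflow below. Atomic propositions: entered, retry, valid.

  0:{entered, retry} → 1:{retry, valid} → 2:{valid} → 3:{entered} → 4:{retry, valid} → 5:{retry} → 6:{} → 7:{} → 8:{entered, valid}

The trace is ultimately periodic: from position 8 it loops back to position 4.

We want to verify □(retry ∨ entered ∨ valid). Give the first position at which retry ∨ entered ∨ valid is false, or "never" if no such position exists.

6

Check retry ∨ entered ∨ valid at each position in order: 0 ✓, 1 ✓, 2 ✓, 3 ✓, 4 ✓, 5 ✓.
At position 6 the labels are {}, so retry ∨ entered ∨ valid is false there. This is the first violation.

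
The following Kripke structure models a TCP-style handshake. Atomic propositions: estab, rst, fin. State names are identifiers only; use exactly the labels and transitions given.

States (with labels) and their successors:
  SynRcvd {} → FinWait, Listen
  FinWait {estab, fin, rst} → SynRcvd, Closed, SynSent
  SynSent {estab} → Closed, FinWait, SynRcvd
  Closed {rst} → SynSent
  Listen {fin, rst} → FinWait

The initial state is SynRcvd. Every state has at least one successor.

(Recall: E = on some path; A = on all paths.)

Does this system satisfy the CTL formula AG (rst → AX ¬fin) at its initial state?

States satisfying rst → AX ¬fin: {SynRcvd, FinWait, SynSent, Closed}.
States satisfying AG (rst → AX ¬fin): ∅.
Listen is reachable from SynRcvd and violates rst → AX ¬fin, so AG fails at SynRcvd.
SynRcvd ∉ Sat(AG (rst → AX ¬fin)).

Violated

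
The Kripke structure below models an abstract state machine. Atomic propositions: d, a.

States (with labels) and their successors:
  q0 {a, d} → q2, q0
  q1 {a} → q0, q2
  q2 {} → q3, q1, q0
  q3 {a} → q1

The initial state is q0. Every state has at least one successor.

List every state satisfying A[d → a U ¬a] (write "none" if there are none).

States satisfying d → a: {q0, q1, q2, q3}.
States satisfying ¬a: {q2}.
States satisfying A[d → a U ¬a]: {q2}.

{q2}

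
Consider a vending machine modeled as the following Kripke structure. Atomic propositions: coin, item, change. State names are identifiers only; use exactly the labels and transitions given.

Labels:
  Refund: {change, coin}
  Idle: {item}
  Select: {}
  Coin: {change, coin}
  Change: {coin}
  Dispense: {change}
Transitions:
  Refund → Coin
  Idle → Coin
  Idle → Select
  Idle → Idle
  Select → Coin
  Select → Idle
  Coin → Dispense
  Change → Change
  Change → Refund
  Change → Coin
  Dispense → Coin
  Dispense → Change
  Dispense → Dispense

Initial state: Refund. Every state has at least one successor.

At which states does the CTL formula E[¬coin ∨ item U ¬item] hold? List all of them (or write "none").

States satisfying ¬coin ∨ item: {Idle, Select, Dispense}.
States satisfying ¬item: {Refund, Select, Coin, Change, Dispense}.
States satisfying E[¬coin ∨ item U ¬item]: {Refund, Idle, Select, Coin, Change, Dispense}.

{Refund, Idle, Select, Coin, Change, Dispense}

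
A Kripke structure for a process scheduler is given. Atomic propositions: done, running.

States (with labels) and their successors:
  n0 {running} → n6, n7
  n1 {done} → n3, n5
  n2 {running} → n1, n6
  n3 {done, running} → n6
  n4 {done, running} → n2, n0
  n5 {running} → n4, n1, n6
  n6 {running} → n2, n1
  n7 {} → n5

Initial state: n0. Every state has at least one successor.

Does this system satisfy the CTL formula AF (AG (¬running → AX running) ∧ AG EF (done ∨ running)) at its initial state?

States satisfying AF (AG (¬running → AX running) ∧ AG EF (done ∨ running)): {n0, n1, n2, n3, n4, n5, n6, n7}.
n0 ∈ Sat(AF (AG (¬running → AX running) ∧ AG EF (done ∨ running))).

Holds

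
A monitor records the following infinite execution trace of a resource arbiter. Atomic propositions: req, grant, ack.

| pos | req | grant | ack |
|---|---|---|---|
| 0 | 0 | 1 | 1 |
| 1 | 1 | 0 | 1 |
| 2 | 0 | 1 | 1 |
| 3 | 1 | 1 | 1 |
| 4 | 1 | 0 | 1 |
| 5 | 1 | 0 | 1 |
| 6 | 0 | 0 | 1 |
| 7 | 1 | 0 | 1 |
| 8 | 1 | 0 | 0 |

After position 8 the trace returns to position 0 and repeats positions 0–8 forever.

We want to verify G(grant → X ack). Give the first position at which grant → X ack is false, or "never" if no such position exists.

grant → X ack holds at every position 0..8, and those are all the positions the trace ever visits, so the invariant G(grant → X ack) is never violated.

never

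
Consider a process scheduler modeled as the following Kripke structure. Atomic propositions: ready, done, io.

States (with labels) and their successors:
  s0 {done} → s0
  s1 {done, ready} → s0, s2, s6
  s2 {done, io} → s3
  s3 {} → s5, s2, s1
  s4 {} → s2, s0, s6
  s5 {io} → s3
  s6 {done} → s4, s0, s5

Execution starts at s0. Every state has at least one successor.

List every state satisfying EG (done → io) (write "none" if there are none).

States satisfying done → io: {s2, s3, s4, s5}.
States satisfying EG (done → io): {s2, s3, s4, s5}.

{s2, s3, s4, s5}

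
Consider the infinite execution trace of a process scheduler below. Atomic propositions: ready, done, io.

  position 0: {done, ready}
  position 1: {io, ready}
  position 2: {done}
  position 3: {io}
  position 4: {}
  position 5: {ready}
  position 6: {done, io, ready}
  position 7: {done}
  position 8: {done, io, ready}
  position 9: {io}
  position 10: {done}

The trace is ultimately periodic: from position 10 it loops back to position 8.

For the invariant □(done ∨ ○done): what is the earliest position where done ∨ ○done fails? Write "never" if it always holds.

Check done ∨ ○done at each position in order: 0 ✓, 1 ✓, 2 ✓.
At position 3 the labels are {io} and the next position 4 has {}, so done ∨ ○done is false there. This is the first violation.

3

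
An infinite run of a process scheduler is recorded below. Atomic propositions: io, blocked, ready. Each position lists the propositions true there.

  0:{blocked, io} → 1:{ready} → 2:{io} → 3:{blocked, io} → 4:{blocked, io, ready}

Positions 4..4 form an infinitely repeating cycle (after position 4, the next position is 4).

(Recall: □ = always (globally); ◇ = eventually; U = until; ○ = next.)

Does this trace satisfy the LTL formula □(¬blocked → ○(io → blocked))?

¬blocked → ○(io → blocked) must hold at every position from 0 onward. It fails at position 1, so □(¬blocked → ○(io → blocked)) is false.
Positions where ¬blocked holds: 1, 2.
Check ○(io → blocked) at each: 1→fails, 2→ok.

Does not hold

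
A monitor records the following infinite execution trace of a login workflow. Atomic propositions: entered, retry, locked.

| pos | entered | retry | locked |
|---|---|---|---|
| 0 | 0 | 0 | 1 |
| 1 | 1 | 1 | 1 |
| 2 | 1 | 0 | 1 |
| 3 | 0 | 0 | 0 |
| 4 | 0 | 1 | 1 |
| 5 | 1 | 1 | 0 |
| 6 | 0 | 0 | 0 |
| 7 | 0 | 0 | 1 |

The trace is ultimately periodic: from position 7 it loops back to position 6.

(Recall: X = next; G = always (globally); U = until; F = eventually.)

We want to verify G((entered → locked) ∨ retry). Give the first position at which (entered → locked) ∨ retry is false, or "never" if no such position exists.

never

(entered → locked) ∨ retry holds at every position 0..7, and those are all the positions the trace ever visits, so the invariant G((entered → locked) ∨ retry) is never violated.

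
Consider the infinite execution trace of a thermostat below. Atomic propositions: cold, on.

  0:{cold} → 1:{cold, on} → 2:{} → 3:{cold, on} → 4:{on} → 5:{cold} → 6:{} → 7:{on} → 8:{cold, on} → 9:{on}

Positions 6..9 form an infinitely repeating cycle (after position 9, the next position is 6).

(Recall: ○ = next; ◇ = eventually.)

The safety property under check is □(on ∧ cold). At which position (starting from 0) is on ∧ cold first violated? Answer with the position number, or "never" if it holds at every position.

At position 0 the labels are {cold}, so on ∧ cold is false there. This is the first violation.

0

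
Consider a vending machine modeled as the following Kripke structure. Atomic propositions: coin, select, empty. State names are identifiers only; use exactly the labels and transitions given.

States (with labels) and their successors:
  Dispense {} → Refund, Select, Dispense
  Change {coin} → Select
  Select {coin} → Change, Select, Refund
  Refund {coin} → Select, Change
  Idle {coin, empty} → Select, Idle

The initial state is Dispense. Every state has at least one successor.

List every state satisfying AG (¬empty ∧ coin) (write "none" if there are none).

{Change, Select, Refund}

States satisfying ¬empty ∧ coin: {Change, Select, Refund}.
States satisfying AG (¬empty ∧ coin): {Change, Select, Refund}.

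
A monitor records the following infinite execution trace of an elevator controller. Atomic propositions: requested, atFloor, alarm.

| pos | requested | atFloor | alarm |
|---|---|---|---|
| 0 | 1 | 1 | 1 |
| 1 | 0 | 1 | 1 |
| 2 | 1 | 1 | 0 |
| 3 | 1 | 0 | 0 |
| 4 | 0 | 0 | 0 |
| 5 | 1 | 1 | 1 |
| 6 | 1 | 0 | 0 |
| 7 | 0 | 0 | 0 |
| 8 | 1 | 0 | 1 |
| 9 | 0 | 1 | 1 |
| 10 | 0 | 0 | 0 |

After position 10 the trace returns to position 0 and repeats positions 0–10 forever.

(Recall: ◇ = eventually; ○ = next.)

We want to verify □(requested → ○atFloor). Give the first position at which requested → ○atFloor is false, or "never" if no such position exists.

2

Check requested → ○atFloor at each position in order: 0 ✓, 1 ✓.
At position 2 the labels are {atFloor, requested} and the next position 3 has {requested}, so requested → ○atFloor is false there. This is the first violation.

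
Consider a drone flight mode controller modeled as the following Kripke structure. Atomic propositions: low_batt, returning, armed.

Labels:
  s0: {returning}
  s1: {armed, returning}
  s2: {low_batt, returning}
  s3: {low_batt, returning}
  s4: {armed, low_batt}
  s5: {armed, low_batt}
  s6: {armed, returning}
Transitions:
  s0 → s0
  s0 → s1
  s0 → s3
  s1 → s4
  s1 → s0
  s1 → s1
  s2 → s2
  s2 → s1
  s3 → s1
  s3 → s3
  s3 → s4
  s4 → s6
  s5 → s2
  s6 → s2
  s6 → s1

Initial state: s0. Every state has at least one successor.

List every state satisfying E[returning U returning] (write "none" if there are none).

States satisfying returning: {s0, s1, s2, s3, s6}.
States satisfying E[returning U returning]: {s0, s1, s2, s3, s6}.

{s0, s1, s2, s3, s6}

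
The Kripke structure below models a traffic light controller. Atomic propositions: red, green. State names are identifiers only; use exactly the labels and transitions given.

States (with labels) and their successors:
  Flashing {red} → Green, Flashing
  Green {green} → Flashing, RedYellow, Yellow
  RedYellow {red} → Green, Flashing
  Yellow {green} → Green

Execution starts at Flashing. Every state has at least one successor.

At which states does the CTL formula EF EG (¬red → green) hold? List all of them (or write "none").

States satisfying EG (¬red → green): {Flashing, Green, RedYellow, Yellow}.
States satisfying EF EG (¬red → green): {Flashing, Green, RedYellow, Yellow}.

{Flashing, Green, RedYellow, Yellow}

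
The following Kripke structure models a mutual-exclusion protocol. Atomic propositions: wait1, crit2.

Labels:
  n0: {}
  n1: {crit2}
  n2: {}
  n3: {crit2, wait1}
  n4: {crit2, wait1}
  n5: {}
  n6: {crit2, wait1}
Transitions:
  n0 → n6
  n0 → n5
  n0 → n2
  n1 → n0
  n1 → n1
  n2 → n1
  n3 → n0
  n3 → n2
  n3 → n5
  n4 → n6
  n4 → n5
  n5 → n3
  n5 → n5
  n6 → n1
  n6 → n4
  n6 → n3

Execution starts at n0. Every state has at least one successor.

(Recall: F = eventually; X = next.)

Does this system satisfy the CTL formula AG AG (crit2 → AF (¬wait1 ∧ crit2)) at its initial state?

No

States satisfying AG (crit2 → AF (¬wait1 ∧ crit2)): ∅.
States satisfying AG AG (crit2 → AF (¬wait1 ∧ crit2)): ∅.
n0 is reachable from n0 and violates AG (crit2 → AF (¬wait1 ∧ crit2)), so AG fails at n0.
n0 ∉ Sat(AG AG (crit2 → AF (¬wait1 ∧ crit2))).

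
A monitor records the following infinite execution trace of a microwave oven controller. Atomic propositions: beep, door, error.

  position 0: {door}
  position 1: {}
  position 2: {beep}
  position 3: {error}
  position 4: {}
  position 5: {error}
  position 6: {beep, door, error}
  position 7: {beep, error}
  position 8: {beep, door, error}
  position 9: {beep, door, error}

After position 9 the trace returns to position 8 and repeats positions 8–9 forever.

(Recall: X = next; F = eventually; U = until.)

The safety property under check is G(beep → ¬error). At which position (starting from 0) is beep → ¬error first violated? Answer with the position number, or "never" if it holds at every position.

6

Check beep → ¬error at each position in order: 0 ✓, 1 ✓, 2 ✓, 3 ✓, 4 ✓, 5 ✓.
At position 6 the labels are {beep, door, error}, so beep → ¬error is false there. This is the first violation.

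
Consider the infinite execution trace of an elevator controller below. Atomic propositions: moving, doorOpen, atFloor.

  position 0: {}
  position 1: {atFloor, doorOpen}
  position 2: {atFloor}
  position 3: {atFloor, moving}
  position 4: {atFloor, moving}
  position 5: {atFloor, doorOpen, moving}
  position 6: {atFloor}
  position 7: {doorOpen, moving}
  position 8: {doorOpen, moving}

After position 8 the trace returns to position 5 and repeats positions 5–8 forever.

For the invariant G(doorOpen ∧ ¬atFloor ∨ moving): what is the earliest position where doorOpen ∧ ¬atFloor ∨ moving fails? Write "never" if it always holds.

At position 0 the labels are {}, so doorOpen ∧ ¬atFloor ∨ moving is false there. This is the first violation.

0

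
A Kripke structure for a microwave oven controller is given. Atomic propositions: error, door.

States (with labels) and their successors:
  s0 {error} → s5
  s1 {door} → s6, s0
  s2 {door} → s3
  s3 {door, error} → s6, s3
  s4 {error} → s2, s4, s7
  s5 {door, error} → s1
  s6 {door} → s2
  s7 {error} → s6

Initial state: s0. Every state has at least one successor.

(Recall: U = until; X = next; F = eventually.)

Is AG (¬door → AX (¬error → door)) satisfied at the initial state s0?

States satisfying ¬door → AX (¬error → door): {s0, s1, s2, s3, s4, s5, s6, s7}.
States satisfying AG (¬door → AX (¬error → door)): {s0, s1, s2, s3, s4, s5, s6, s7}.
Every state reachable from s0 satisfies ¬door → AX (¬error → door).
s0 ∈ Sat(AG (¬door → AX (¬error → door))).

Holds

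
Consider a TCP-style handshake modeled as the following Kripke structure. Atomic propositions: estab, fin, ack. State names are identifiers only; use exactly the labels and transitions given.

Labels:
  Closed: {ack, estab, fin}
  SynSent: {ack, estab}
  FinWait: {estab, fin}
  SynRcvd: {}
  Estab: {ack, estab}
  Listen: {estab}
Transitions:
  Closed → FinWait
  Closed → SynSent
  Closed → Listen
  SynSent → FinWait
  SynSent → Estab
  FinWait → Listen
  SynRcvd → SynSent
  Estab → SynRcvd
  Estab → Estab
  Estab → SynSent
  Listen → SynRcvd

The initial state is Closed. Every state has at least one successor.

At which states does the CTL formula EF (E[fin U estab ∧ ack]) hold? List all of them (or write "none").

States satisfying E[fin U estab ∧ ack]: {Closed, SynSent, Estab}.
States satisfying EF (E[fin U estab ∧ ack]): {Closed, SynSent, FinWait, SynRcvd, Estab, Listen}.

{Closed, SynSent, FinWait, SynRcvd, Estab, Listen}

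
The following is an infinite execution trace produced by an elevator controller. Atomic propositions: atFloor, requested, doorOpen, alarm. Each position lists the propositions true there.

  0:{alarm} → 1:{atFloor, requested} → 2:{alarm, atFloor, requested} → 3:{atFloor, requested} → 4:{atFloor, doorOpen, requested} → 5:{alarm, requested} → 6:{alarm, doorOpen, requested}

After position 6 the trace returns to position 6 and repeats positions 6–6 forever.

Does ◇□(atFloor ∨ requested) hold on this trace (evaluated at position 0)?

□(atFloor ∨ requested) holds at position 1, which is reachable from 0, so ◇□(atFloor ∨ requested) holds.

Holds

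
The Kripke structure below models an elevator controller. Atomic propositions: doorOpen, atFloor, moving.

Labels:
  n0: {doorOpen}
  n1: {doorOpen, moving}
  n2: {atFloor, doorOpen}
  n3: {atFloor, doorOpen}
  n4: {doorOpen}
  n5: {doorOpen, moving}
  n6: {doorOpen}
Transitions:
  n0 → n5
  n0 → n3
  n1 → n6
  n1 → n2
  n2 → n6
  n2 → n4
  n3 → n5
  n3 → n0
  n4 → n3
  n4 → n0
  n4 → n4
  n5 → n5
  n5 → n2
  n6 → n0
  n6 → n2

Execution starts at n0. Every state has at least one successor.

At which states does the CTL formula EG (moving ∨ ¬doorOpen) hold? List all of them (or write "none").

States satisfying moving ∨ ¬doorOpen: {n1, n5}.
States satisfying EG (moving ∨ ¬doorOpen): {n5}.

{n5}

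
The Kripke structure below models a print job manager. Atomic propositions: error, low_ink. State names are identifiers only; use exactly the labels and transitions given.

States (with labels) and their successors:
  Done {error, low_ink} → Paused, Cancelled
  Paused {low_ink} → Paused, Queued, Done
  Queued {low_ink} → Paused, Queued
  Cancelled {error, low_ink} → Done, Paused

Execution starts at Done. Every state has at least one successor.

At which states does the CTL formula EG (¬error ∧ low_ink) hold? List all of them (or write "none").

States satisfying ¬error ∧ low_ink: {Paused, Queued}.
States satisfying EG (¬error ∧ low_ink): {Paused, Queued}.

{Paused, Queued}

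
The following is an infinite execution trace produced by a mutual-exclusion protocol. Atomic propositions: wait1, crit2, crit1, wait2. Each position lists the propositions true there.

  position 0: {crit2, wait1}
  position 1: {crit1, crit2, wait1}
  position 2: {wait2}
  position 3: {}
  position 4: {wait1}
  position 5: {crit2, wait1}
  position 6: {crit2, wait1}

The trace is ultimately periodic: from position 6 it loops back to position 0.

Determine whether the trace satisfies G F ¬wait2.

F ¬wait2 holds at every position 0..6, and those are all positions ever visited, so G F ¬wait2 holds.

Satisfied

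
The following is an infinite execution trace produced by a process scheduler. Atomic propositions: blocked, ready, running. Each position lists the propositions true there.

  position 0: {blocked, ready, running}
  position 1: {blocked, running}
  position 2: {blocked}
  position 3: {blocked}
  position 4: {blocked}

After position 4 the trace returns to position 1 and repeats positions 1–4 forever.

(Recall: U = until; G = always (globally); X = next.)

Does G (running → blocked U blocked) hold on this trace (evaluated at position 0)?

running → blocked U blocked holds at every position 0..4, and those are all positions ever visited, so G (running → blocked U blocked) holds.
Positions where running holds: 0, 1.
Check blocked U blocked at each: 0→ok, 1→ok.

Yes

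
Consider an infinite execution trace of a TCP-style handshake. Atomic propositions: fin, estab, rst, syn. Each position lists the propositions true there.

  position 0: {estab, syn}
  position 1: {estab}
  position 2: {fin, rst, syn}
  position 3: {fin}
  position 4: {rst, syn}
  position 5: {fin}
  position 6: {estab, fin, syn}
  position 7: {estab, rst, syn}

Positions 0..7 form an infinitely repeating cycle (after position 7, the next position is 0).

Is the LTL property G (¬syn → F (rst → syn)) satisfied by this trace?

¬syn → F (rst → syn) holds at every position 0..7, and those are all positions ever visited, so G (¬syn → F (rst → syn)) holds.
Positions where ¬syn holds: 1, 3, 5.
Check F (rst → syn) at each: 1→ok, 3→ok, 5→ok.

Yes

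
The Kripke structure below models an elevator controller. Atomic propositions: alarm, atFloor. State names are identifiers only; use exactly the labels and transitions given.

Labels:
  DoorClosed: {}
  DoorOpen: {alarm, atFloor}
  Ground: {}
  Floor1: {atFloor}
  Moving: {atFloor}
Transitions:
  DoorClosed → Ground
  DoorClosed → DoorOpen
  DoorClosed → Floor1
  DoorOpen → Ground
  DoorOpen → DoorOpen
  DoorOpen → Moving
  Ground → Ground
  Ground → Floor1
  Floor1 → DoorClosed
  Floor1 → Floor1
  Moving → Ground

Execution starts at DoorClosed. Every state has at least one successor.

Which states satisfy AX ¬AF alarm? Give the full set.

States satisfying ¬AF alarm: {DoorClosed, Ground, Floor1, Moving}.
States satisfying AX ¬AF alarm: {Ground, Floor1, Moving}.

{Ground, Floor1, Moving}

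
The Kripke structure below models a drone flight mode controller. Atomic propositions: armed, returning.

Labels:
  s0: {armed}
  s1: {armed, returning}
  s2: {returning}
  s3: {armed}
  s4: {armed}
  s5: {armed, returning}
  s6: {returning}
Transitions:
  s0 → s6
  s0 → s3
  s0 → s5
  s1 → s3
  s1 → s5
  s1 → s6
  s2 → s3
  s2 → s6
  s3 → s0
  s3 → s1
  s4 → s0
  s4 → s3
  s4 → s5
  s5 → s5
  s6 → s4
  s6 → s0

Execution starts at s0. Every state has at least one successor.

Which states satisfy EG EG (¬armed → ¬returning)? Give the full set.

States satisfying EG (¬armed → ¬returning): {s0, s1, s3, s4, s5}.
States satisfying EG EG (¬armed → ¬returning): {s0, s1, s3, s4, s5}.

{s0, s1, s3, s4, s5}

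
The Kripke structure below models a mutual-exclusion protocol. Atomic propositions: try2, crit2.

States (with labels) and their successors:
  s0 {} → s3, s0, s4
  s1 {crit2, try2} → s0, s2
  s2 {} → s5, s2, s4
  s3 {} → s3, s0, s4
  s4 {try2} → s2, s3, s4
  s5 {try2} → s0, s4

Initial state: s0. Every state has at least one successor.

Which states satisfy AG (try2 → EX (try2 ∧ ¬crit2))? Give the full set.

States satisfying try2 → EX (try2 ∧ ¬crit2): {s0, s2, s3, s4, s5}.
States satisfying AG (try2 → EX (try2 ∧ ¬crit2)): {s0, s2, s3, s4, s5}.

{s0, s2, s3, s4, s5}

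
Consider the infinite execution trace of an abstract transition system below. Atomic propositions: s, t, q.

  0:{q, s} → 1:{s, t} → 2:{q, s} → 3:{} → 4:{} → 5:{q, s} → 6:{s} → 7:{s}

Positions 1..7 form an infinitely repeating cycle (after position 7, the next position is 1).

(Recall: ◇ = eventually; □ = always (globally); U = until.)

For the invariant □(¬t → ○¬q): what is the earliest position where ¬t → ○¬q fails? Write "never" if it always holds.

4

Check ¬t → ○¬q at each position in order: 0 ✓, 1 ✓, 2 ✓, 3 ✓.
At position 4 the labels are {} and the next position 5 has {q, s}, so ¬t → ○¬q is false there. This is the first violation.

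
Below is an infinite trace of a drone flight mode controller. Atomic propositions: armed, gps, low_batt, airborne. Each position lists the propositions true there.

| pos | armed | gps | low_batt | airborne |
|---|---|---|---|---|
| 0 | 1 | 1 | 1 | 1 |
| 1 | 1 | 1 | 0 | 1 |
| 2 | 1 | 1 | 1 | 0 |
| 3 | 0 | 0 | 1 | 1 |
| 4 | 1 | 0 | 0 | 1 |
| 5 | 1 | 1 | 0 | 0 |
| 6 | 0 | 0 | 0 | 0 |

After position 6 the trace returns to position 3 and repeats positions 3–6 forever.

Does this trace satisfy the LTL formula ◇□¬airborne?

□¬airborne is false at every position 0..6, so it never becomes true and ◇□¬airborne fails.

Does not hold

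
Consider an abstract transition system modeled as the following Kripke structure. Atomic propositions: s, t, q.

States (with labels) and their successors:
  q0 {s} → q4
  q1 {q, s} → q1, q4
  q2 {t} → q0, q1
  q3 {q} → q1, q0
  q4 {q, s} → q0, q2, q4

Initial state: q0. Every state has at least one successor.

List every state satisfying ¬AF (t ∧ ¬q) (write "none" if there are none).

States satisfying t ∧ ¬q: {q2}.
States satisfying AF (t ∧ ¬q): {q2}.
States satisfying ¬AF (t ∧ ¬q): {q0, q1, q3, q4}.

{q0, q1, q3, q4}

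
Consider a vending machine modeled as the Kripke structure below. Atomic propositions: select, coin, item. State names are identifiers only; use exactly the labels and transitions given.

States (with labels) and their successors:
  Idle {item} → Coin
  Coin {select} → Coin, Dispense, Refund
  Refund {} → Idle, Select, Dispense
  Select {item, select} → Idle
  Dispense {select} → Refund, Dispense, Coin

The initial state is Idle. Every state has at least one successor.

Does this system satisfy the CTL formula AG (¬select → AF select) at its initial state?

Yes

States satisfying ¬select → AF select: {Idle, Coin, Refund, Select, Dispense}.
States satisfying AG (¬select → AF select): {Idle, Coin, Refund, Select, Dispense}.
Every state reachable from Idle satisfies ¬select → AF select.
Idle ∈ Sat(AG (¬select → AF select)).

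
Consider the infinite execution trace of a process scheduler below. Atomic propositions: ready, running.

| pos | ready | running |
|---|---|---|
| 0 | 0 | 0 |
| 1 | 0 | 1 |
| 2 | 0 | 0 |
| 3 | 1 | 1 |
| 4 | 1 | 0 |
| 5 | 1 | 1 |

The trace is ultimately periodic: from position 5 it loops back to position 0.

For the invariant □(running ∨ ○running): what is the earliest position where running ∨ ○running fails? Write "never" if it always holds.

never

running ∨ ○running holds at every position 0..5, and those are all the positions the trace ever visits, so the invariant □(running ∨ ○running) is never violated.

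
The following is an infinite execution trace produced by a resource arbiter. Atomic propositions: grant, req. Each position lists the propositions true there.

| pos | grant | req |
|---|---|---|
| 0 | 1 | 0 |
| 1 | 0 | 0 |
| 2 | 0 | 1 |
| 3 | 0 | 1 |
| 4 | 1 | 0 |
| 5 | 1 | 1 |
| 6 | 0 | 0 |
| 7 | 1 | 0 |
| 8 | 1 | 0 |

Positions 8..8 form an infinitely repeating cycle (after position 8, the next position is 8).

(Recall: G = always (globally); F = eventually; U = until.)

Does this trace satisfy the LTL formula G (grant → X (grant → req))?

grant → X (grant → req) must hold at every position from 0 onward. It fails at position 7, so G (grant → X (grant → req)) is false.
Positions where grant holds: 0, 4, 5, 7, 8.
Check X (grant → req) at each: 0→ok, 4→ok, 5→ok, 7→fails, 8→fails.

Violated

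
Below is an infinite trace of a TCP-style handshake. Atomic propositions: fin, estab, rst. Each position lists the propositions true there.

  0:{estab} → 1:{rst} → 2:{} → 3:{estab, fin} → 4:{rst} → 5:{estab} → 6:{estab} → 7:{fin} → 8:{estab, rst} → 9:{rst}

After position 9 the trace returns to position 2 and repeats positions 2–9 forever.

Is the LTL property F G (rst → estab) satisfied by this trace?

Violated

G (rst → estab) is false at every position 0..9, so it never becomes true and F G (rst → estab) fails.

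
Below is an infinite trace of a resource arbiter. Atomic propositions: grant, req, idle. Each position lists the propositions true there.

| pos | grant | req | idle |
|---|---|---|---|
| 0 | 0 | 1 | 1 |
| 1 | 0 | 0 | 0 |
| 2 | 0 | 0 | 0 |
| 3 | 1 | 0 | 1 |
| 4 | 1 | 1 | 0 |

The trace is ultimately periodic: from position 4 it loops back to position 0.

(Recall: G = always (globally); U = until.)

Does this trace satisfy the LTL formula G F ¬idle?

Satisfied

F ¬idle holds at every position 0..4, and those are all positions ever visited, so G F ¬idle holds.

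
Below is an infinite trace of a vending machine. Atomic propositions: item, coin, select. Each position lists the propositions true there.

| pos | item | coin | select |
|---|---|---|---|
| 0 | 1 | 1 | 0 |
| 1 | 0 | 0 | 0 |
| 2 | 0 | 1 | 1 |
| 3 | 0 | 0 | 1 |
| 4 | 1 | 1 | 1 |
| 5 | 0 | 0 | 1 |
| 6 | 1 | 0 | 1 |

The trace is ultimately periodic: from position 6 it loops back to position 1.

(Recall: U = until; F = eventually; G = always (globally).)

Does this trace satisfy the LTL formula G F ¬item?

Holds

F ¬item holds at every position 0..6, and those are all positions ever visited, so G F ¬item holds.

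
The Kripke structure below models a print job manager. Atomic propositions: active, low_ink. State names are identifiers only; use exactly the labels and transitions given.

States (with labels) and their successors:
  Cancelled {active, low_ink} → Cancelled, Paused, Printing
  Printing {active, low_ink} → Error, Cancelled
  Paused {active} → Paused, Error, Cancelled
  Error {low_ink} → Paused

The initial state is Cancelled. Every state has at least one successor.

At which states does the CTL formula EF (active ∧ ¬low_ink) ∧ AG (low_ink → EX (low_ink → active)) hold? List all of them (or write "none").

States satisfying active ∧ ¬low_ink: {Paused}.
States satisfying EF (active ∧ ¬low_ink): {Cancelled, Printing, Paused, Error}.
States satisfying low_ink → EX (low_ink → active): {Cancelled, Printing, Paused, Error}.
States satisfying AG (low_ink → EX (low_ink → active)): {Cancelled, Printing, Paused, Error}.
States satisfying EF (active ∧ ¬low_ink) ∧ AG (low_ink → EX (low_ink → active)): {Cancelled, Printing, Paused, Error}.

{Cancelled, Printing, Paused, Error}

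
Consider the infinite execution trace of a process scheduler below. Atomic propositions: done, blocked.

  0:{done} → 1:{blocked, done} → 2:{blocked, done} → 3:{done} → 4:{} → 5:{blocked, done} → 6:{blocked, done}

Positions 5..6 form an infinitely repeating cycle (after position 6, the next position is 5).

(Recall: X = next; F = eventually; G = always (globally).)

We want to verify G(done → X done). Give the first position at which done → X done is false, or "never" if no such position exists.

3

Check done → X done at each position in order: 0 ✓, 1 ✓, 2 ✓.
At position 3 the labels are {done} and the next position 4 has {}, so done → X done is false there. This is the first violation.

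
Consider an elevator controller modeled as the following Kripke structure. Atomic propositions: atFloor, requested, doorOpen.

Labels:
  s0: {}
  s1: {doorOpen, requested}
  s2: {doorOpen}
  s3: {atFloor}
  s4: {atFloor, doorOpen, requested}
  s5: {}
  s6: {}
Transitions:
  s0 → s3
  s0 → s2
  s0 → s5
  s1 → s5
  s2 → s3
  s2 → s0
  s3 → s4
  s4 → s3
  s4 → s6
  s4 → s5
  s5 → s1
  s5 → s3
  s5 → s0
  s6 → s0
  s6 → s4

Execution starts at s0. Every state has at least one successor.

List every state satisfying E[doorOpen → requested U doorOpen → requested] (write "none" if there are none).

States satisfying doorOpen → requested: {s0, s1, s3, s4, s5, s6}.
States satisfying E[doorOpen → requested U doorOpen → requested]: {s0, s1, s3, s4, s5, s6}.

{s0, s1, s3, s4, s5, s6}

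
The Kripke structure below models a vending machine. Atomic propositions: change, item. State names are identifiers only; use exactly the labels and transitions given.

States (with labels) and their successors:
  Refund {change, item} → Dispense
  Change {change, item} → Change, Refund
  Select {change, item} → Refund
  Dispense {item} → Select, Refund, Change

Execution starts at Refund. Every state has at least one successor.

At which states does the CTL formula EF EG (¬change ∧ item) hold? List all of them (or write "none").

States satisfying EG (¬change ∧ item): ∅.
States satisfying EF EG (¬change ∧ item): ∅.

none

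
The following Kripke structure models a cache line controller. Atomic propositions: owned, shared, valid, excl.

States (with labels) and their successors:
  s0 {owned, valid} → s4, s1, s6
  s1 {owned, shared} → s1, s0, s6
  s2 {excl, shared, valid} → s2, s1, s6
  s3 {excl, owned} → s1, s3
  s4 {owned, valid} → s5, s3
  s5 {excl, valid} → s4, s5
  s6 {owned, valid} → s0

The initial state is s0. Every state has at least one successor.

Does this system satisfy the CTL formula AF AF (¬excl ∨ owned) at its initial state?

States satisfying AF (¬excl ∨ owned): {s0, s1, s3, s4, s6}.
States satisfying AF AF (¬excl ∨ owned): {s0, s1, s3, s4, s6}.
s0 ∈ Sat(AF AF (¬excl ∨ owned)).

Satisfied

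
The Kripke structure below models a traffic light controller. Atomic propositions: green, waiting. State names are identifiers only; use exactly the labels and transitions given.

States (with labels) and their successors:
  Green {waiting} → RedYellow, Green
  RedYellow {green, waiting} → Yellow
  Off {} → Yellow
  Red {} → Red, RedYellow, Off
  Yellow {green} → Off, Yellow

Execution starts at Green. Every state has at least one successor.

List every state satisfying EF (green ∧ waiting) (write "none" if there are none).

States satisfying green ∧ waiting: {RedYellow}.
States satisfying EF (green ∧ waiting): {Green, RedYellow, Red}.

{Green, RedYellow, Red}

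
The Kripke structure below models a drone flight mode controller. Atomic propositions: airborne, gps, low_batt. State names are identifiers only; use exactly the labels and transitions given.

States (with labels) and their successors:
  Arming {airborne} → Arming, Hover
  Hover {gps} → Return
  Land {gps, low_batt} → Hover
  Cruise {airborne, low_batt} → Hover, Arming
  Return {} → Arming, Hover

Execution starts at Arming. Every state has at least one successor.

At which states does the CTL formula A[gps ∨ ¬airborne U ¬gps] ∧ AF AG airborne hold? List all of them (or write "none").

none

States satisfying gps ∨ ¬airborne: {Hover, Land, Return}.
States satisfying ¬gps: {Arming, Cruise, Return}.
States satisfying A[gps ∨ ¬airborne U ¬gps]: {Arming, Hover, Land, Cruise, Return}.
States satisfying AG airborne: ∅.
States satisfying AF AG airborne: ∅.
States satisfying A[gps ∨ ¬airborne U ¬gps] ∧ AF AG airborne: ∅.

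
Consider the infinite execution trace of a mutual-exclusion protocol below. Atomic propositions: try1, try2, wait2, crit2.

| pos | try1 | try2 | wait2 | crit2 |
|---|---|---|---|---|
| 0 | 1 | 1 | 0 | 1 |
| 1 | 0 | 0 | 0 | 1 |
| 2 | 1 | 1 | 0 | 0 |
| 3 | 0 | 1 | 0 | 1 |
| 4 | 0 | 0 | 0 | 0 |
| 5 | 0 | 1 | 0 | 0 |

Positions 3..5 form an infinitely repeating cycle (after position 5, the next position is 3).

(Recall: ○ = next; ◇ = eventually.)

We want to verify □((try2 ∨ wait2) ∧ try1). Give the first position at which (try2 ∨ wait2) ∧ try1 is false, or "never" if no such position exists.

Check (try2 ∨ wait2) ∧ try1 at each position in order: 0 ✓.
At position 1 the labels are {crit2}, so (try2 ∨ wait2) ∧ try1 is false there. This is the first violation.

1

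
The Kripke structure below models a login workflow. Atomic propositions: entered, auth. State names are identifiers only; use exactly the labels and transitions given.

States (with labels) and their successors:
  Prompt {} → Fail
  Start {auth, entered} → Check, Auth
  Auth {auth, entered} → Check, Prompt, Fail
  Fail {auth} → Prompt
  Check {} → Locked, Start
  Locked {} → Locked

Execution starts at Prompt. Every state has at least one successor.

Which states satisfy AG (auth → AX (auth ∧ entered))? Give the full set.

States satisfying auth → AX (auth ∧ entered): {Prompt, Check, Locked}.
States satisfying AG (auth → AX (auth ∧ entered)): {Locked}.

{Locked}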